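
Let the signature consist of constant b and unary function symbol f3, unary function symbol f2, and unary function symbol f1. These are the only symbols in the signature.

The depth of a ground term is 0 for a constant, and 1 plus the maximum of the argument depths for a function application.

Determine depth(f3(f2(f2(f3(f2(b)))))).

depth(f2(b)) = 1 + depth(b) = 1 + 0 = 1
depth(f3(f2(b))) = 1 + depth(f2(b)) = 1 + 1 = 2
depth(f2(f3(f2(b)))) = 1 + depth(f3(f2(b))) = 1 + 2 = 3
depth(f2(f2(f3(f2(b))))) = 1 + depth(f2(f3(f2(b)))) = 1 + 3 = 4
depth(f3(f2(f2(f3(f2(b)))))) = 1 + depth(f2(f2(f3(f2(b))))) = 1 + 4 = 5

5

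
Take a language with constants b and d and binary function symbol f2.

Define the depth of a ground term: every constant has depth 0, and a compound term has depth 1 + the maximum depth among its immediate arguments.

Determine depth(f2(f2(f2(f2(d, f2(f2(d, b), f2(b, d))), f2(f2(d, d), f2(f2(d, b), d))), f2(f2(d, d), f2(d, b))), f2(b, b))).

6

depth(f2(d, b)) = 1 + max(0, 0) = 1
depth(f2(b, d)) = 1 + max(0, 0) = 1
depth(f2(f2(d, b), f2(b, d))) = 1 + max(1, 1) = 2
depth(f2(d, f2(f2(d, b), f2(b, d)))) = 1 + max(0, 2) = 3
depth(f2(d, d)) = 1 + max(0, 0) = 1
depth(f2(f2(d, b), d)) = 1 + max(1, 0) = 2
depth(f2(f2(d, d), f2(f2(d, b), d))) = 1 + max(1, 2) = 3
depth(f2(f2(d, f2(f2(d, b), f2(b, d))), f2(f2(d, d), f2(f2(d, b), d)))) = 1 + max(3, 3) = 4
depth(f2(f2(d, d), f2(d, b))) = 1 + max(1, 1) = 2
depth(f2(f2(f2(d, f2(f2(d, b), f2(b, d))), f2(f2(d, d), f2(f2(d, b), d))), f2(f2(d, d), f2(d, b)))) = 1 + max(4, 2) = 5
depth(f2(b, b)) = 1 + max(0, 0) = 1
depth(f2(f2(f2(f2(d, f2(f2(d, b), f2(b, d))), f2(f2(d, d), f2(f2(d, b), d))), f2(f2(d, d), f2(d, b))), f2(b, b))) = 1 + max(5, 1) = 6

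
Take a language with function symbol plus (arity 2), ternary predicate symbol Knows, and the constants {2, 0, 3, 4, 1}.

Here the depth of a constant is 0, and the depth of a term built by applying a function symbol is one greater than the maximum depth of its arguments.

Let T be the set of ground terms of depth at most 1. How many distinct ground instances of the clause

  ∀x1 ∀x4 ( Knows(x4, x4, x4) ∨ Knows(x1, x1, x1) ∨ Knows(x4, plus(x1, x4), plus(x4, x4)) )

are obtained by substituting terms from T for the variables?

Ground terms of depth ≤ 1:
  Let N_k count ground terms of depth at most k. Each non-constant term of depth ≤ k is some function symbol applied to depth-≤(k−1) arguments, giving N_k = 5 + N_{k-1}^2.
  N_0 = 5
  N_1 = 5 + 5^2 = 30
So there are 30 ground terms available for substitution.
There are 2 variables to instantiate (x1, x4), each occurring in at least one literal, so different choices give different ground instances.
Number of ground instances = 30^2 = 900.

900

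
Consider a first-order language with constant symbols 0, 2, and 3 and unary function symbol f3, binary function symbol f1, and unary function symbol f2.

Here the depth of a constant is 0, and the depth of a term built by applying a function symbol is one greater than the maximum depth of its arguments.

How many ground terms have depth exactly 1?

15

Let N_k count ground terms of depth at most k. Each non-constant term of depth ≤ k is some function symbol applied to depth-≤(k−1) arguments, giving N_k = 3 + N_{k-1} + N_{k-1}^2 + N_{k-1}.
N_0 = 3
N_1 = 3 + 3 + 3^2 + 3 = 18
Terms of depth exactly 1: N_1 − N_0 = 18 − 3 = 15.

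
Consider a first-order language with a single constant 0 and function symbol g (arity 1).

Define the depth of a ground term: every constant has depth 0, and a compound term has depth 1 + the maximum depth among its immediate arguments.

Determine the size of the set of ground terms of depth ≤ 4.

5

Count level by level. With function symbols g/1, the terms of depth ≤ k are the 1 constant together with each function applied to depth-≤(k−1) tuples, so N_k = 1 + N_{k-1}.
N_0 = 1
N_1 = 1 + 1 = 2
N_2 = 1 + 2 = 3
N_3 = 1 + 3 = 4
N_4 = 1 + 4 = 5
Explicitly: 0, g(0), g(g(0)), g(g(g(0))), g(g(g(g(0)))).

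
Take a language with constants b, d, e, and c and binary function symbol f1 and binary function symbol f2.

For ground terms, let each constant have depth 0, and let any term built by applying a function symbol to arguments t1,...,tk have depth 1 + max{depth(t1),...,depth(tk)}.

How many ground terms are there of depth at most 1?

36

Count level by level. With function symbols f1/2, f2/2, the terms of depth ≤ k are the 4 constants together with each function applied to depth-≤(k−1) tuples, so N_k = 4 + N_{k-1}^2 + N_{k-1}^2.
N_0 = 4
N_1 = 4 + 4^2 + 4^2 = 36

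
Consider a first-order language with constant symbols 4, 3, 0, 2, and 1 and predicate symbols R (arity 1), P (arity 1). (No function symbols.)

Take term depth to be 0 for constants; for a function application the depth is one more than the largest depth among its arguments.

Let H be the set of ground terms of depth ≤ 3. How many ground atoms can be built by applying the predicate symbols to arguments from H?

First count ground terms of depth ≤ 3.
With no function symbols every ground term is a constant, so there are exactly 5 ground terms at every depth bound.
N_0 = 5
N_1 = 5
N_2 = 5
N_3 = 5
Explicitly: 4, 3, 0, 2, 1.
So |H| = 5.
Each predicate of arity r yields |H|^r ground atoms (one per choice of an r-tuple from H):
  R: 5;  P: 5
Total ground atoms: 5 + 5 = 10.

10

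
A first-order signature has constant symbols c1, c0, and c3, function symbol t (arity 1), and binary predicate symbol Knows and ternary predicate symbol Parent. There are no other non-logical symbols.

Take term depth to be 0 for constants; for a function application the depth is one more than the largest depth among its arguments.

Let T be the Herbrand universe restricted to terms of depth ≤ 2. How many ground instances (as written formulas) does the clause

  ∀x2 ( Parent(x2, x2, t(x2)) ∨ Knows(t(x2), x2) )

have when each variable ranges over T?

Ground terms of depth ≤ 2:
  If N_k denotes the number of depth-≤k ground terms, the 3 constants give N_0 = 3, and each function symbol of arity r contributes N_{k-1}^r new terms at level k: N_k = 3 + N_{k-1}.
  N_0 = 3
  N_1 = 3 + 3 = 6
  N_2 = 3 + 6 = 9
So there are 9 ground terms available for substitution.
The variable x2 ranges independently over the available ground terms, and distinct assignments produce distinct instances.
Number of ground instances = 9.

9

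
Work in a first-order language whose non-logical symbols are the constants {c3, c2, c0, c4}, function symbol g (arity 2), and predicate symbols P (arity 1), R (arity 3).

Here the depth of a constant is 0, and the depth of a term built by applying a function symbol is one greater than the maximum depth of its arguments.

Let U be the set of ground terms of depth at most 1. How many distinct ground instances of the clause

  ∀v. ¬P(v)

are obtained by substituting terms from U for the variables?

Ground terms of depth ≤ 1:
  Let N_k = |{terms of depth ≤ k}|. Then N_0 = 4 and N_k = 4 + N_{k-1}^2 for k ≥ 1 (one summand per function symbol, arity giving the exponent).
  N_0 = 4
  N_1 = 4 + 4^2 = 20
So there are 20 ground terms available for substitution.
The clause has 1 distinct variable (v), which appears in the body. In the free term algebra distinct substitutions yield syntactically distinct ground instances.
Number of ground instances = 20.

20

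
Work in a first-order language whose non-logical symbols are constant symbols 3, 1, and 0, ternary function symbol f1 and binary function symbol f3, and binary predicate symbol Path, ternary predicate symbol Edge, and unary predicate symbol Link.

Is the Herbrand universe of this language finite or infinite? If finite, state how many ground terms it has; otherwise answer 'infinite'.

The signature has at least one function symbol (f1, arity 3) and at least one constant (3).
Iterating f1 gives infinitely many distinct ground terms: 3, f1(3, 3, 3), f1(f1(3, 3, 3), f1(3, 3, 3), f1(3, 3, 3)), ...
So the Herbrand universe is infinite.

infinite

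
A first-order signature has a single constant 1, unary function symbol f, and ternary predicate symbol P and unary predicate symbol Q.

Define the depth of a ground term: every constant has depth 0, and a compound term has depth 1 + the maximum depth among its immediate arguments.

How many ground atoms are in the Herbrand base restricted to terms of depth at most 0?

First count ground terms of depth ≤ 0.
Write N_k for the number of ground terms of depth ≤ k. A term of depth ≤ k is either a constant or a function symbol applied to arguments of depth ≤ k−1, so N_k = 1 + N_{k-1}.
N_0 = 1
Explicitly: 1.
So |H| = 1.
A ground atom is a predicate applied to a tuple of terms from H, so the count is the sum over predicates of |H|^arity:
  P: 1^3 = 1;  Q: 1
Total ground atoms: 1 + 1 = 2.

2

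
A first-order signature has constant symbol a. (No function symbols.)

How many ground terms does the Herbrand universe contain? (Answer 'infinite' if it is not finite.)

There are no function symbols, so the only ground term is the single constant.
The Herbrand universe is {a}, finite with 1 element.

1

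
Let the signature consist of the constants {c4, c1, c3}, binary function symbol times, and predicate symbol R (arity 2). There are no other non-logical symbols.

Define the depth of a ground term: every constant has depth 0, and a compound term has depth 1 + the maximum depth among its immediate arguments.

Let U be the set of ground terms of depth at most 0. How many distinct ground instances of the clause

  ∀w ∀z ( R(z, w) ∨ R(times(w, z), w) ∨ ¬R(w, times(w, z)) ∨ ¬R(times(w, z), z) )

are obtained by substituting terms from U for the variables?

9

Ground terms of depth ≤ 0:
  Let N_k = |{terms of depth ≤ k}|. Then N_0 = 3 and N_k = 3 + N_{k-1}^2 for k ≥ 1 (one summand per function symbol, arity giving the exponent).
  N_0 = 3
  Explicitly: c4, c1, c3.
So there are 3 ground terms available for substitution.
Each of w, z ranges independently over the available ground terms, and distinct assignments produce distinct instances.
Number of ground instances = 3^2 = 9.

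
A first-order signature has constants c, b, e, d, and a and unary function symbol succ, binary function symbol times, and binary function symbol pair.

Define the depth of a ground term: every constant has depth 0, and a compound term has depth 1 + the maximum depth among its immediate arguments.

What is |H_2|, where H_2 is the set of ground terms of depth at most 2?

7265

Count level by level. With function symbols succ/1, times/2, pair/2, the terms of depth ≤ k are the 5 constants together with each function applied to depth-≤(k−1) tuples, so N_k = 5 + N_{k-1} + N_{k-1}^2 + N_{k-1}^2.
N_0 = 5
N_1 = 5 + 5 + 5^2 + 5^2 = 60
N_2 = 5 + 60 + 60^2 + 60^2 = 7265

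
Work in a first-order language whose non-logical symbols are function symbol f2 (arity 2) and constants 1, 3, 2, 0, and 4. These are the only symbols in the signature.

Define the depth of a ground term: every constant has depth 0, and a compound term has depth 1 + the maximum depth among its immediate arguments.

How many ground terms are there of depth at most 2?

905

Count level by level. With function symbols f2/2, the terms of depth ≤ k are the 5 constants together with each function applied to depth-≤(k−1) tuples, so N_k = 5 + N_{k-1}^2.
N_0 = 5
N_1 = 5 + 5^2 = 30
N_2 = 5 + 30^2 = 905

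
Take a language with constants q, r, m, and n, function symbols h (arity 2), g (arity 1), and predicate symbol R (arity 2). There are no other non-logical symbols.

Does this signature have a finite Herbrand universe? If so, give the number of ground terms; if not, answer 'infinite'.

The signature has at least one function symbol (h, arity 2) and at least one constant (q).
Iterating h gives infinitely many distinct ground terms: q, h(q, q), h(h(q, q), h(q, q)), ...
So the Herbrand universe is infinite.

infinite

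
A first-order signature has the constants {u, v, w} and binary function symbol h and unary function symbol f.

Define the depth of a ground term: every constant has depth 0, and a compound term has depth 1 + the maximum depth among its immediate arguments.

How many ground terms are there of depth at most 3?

Let N_k count ground terms of depth at most k. Each non-constant term of depth ≤ k is some function symbol applied to depth-≤(k−1) arguments, giving N_k = 3 + N_{k-1}^2 + N_{k-1}.
N_0 = 3
N_1 = 3 + 3^2 + 3 = 15
N_2 = 3 + 15^2 + 15 = 243
N_3 = 3 + 243^2 + 243 = 59295

59295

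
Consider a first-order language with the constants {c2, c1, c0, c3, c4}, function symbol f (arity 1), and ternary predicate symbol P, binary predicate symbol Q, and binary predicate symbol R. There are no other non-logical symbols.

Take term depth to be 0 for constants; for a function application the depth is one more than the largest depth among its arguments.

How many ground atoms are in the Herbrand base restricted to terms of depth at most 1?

1200

First count ground terms of depth ≤ 1.
Let N_k count ground terms of depth at most k. Each non-constant term of depth ≤ k is some function symbol applied to depth-≤(k−1) arguments, giving N_k = 5 + N_{k-1}.
N_0 = 5
N_1 = 5 + 5 = 10
So |H| = 10.
Each predicate of arity r yields |H|^r ground atoms (one per choice of an r-tuple from H):
  P: 10^3 = 1000;  Q: 10^2 = 100;  R: 10^2 = 100
Total ground atoms: 1000 + 100 + 100 = 1200.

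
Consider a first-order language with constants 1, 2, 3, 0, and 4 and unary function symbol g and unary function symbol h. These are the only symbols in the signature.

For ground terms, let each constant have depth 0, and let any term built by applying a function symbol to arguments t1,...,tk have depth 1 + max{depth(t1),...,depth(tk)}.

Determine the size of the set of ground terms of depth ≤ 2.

Let N_k count ground terms of depth at most k. Each non-constant term of depth ≤ k is some function symbol applied to depth-≤(k−1) arguments, giving N_k = 5 + N_{k-1} + N_{k-1}.
N_0 = 5
N_1 = 5 + 5 + 5 = 15
N_2 = 5 + 15 + 15 = 35

35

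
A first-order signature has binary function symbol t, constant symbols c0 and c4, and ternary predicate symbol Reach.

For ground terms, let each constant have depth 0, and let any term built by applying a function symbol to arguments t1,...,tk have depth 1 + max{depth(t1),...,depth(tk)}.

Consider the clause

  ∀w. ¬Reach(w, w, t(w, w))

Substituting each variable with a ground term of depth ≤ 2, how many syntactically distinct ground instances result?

Ground terms of depth ≤ 2:
  Count level by level. With function symbols t/2, the terms of depth ≤ k are the 2 constants together with each function applied to depth-≤(k−1) tuples, so N_k = 2 + N_{k-1}^2.
  N_0 = 2
  N_1 = 2 + 2^2 = 6
  N_2 = 2 + 6^2 = 38
So there are 38 ground terms available for substitution.
The clause has 1 distinct variable (w), which appears in the body. In the free term algebra distinct substitutions yield syntactically distinct ground instances.
Number of ground instances = 38.

38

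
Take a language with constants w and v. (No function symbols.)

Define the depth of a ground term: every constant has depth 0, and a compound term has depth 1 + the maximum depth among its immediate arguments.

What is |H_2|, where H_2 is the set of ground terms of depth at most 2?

With no function symbols every ground term is a constant, so there are exactly 2 ground terms at every depth bound.
N_0 = 2
N_1 = 2
N_2 = 2

2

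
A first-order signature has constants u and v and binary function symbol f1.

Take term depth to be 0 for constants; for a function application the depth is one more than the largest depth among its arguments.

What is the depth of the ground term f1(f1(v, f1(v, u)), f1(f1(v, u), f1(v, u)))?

depth(f1(v, u)) = 1 + max(0, 0) = 1
depth(f1(v, f1(v, u))) = 1 + max(0, 1) = 2
depth(f1(f1(v, u), f1(v, u))) = 1 + max(1, 1) = 2
depth(f1(f1(v, f1(v, u)), f1(f1(v, u), f1(v, u)))) = 1 + max(2, 2) = 3

3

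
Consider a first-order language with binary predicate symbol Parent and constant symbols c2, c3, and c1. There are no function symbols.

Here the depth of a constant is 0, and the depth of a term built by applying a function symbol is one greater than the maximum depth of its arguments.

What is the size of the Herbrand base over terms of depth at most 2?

9

First count ground terms of depth ≤ 2.
With no function symbols every ground term is a constant, so there are exactly 3 ground terms at every depth bound.
N_0 = 3
N_1 = 3
N_2 = 3
So |H| = 3.
A ground atom is a predicate applied to a tuple of terms from H, so the count is the sum over predicates of |H|^arity:
  Parent: 3^2 = 9
Total ground atoms: 9.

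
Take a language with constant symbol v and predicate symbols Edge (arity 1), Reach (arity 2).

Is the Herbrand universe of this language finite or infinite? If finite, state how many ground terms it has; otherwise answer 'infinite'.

There are no function symbols, so the only ground term is the single constant.
The Herbrand universe is {v}, finite with 1 element.

1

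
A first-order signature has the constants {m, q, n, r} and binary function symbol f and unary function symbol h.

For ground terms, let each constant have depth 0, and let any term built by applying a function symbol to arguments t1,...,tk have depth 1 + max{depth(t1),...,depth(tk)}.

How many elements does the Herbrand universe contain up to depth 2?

Let N_k count ground terms of depth at most k. Each non-constant term of depth ≤ k is some function symbol applied to depth-≤(k−1) arguments, giving N_k = 4 + N_{k-1}^2 + N_{k-1}.
N_0 = 4
N_1 = 4 + 4^2 + 4 = 24
N_2 = 4 + 24^2 + 24 = 604

604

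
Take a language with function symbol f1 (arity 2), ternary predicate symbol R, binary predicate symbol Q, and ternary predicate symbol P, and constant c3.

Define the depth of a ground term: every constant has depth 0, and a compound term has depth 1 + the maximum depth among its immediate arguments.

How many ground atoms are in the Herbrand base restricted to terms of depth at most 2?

275

First count ground terms of depth ≤ 2.
Write N_k for the number of ground terms of depth ≤ k. A term of depth ≤ k is either a constant or a function symbol applied to arguments of depth ≤ k−1, so N_k = 1 + N_{k-1}^2.
N_0 = 1
N_1 = 1 + 1^2 = 2
N_2 = 1 + 2^2 = 5
So |H| = 5.
Ground atoms are formed by filling each argument slot of a predicate with a term from H, so an r-ary predicate gives |H|^r atoms:
  R: 5^3 = 125;  Q: 5^2 = 25;  P: 5^3 = 125
Total ground atoms: 125 + 25 + 125 = 275.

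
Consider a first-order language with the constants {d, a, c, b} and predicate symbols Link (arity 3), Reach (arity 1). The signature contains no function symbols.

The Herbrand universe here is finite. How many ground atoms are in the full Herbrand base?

68

With no function symbols, the Herbrand universe is just the 4 constants.
Ground atoms per predicate: Link: 4^3 = 64, Reach: 4.
Herbrand base size = 64 + 4 = 68.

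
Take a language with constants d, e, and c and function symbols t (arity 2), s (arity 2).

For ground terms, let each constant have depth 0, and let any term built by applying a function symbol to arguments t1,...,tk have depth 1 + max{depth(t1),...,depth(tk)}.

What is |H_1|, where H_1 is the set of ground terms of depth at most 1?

21

If N_k denotes the number of depth-≤k ground terms, the 3 constants give N_0 = 3, and each function symbol of arity r contributes N_{k-1}^r new terms at level k: N_k = 3 + N_{k-1}^2 + N_{k-1}^2.
N_0 = 3
N_1 = 3 + 3^2 + 3^2 = 21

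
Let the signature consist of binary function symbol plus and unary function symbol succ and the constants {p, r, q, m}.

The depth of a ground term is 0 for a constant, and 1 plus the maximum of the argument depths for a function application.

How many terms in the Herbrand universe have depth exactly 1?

Let N_k count ground terms of depth at most k. Each non-constant term of depth ≤ k is some function symbol applied to depth-≤(k−1) arguments, giving N_k = 4 + N_{k-1}^2 + N_{k-1}.
N_0 = 4
N_1 = 4 + 4^2 + 4 = 24
Terms of depth exactly 1: N_1 − N_0 = 24 − 4 = 20.

20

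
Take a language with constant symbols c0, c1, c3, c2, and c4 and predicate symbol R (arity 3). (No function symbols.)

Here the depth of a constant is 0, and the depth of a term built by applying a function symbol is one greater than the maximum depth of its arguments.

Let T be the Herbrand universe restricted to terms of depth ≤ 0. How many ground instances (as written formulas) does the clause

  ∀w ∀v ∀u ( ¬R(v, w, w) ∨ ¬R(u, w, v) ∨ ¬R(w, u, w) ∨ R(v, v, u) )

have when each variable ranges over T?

125

Ground terms of depth ≤ 0:
  With no function symbols every ground term is a constant, so there are exactly 5 ground terms at every depth bound.
  N_0 = 5
So there are 5 ground terms available for substitution.
Each of w, v, u ranges independently over the available ground terms, and distinct assignments produce distinct instances.
Number of ground instances = 5^3 = 125.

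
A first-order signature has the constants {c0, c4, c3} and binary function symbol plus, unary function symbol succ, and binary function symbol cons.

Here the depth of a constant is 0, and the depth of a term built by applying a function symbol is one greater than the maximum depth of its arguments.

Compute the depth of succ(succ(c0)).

depth(succ(c0)) = 1 + depth(c0) = 1 + 0 = 1
depth(succ(succ(c0))) = 1 + depth(succ(c0)) = 1 + 1 = 2

2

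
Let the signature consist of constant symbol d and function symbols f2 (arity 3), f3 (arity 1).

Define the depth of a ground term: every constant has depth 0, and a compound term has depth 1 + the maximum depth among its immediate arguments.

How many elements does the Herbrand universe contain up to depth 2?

Write N_k for the number of ground terms of depth ≤ k. A term of depth ≤ k is either a constant or a function symbol applied to arguments of depth ≤ k−1, so N_k = 1 + N_{k-1}^3 + N_{k-1}.
N_0 = 1
N_1 = 1 + 1^3 + 1 = 3
N_2 = 1 + 3^3 + 3 = 31

31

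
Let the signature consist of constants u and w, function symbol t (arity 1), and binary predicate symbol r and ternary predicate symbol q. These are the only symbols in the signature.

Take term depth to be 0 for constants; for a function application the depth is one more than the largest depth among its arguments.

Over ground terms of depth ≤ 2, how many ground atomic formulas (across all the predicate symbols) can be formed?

First count ground terms of depth ≤ 2.
Let N_k count ground terms of depth at most k. Each non-constant term of depth ≤ k is some function symbol applied to depth-≤(k−1) arguments, giving N_k = 2 + N_{k-1}.
N_0 = 2
N_1 = 2 + 2 = 4
N_2 = 2 + 4 = 6
Explicitly: u, w, t(u), t(w), t(t(u)), t(t(w)).
So |H| = 6.
Ground atoms are formed by filling each argument slot of a predicate with a term from H, so an r-ary predicate gives |H|^r atoms:
  r: 6^2 = 36;  q: 6^3 = 216
Total ground atoms: 36 + 216 = 252.

252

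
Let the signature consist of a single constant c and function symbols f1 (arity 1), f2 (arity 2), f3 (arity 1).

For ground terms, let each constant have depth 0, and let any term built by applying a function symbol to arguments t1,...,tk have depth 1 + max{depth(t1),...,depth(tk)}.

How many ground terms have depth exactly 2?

21

Count level by level. With function symbols f1/1, f2/2, f3/1, the terms of depth ≤ k are the 1 constant together with each function applied to depth-≤(k−1) tuples, so N_k = 1 + N_{k-1} + N_{k-1}^2 + N_{k-1}.
N_0 = 1
N_1 = 1 + 1 + 1^2 + 1 = 4
N_2 = 1 + 4 + 4^2 + 4 = 25
Terms of depth exactly 2: N_2 − N_1 = 25 − 4 = 21.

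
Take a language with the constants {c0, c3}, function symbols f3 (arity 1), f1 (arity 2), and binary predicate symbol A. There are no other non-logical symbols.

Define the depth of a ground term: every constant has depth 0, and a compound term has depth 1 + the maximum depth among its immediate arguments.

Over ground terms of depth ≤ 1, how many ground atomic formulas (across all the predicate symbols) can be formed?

First count ground terms of depth ≤ 1.
Count level by level. With function symbols f3/1, f1/2, the terms of depth ≤ k are the 2 constants together with each function applied to depth-≤(k−1) tuples, so N_k = 2 + N_{k-1} + N_{k-1}^2.
N_0 = 2
N_1 = 2 + 2 + 2^2 = 8
Explicitly: c0, c3, f3(c0), f3(c3), f1(c0, c0), f1(c0, c3), f1(c3, c0), f1(c3, c3).
So |H| = 8.
A ground atom is a predicate applied to a tuple of terms from H, so the count is the sum over predicates of |H|^arity:
  A: 8^2 = 64
Total ground atoms: 64.

64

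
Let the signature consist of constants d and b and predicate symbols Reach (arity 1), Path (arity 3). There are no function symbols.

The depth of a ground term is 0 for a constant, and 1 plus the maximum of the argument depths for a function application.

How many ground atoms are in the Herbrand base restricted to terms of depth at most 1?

10

First count ground terms of depth ≤ 1.
With no function symbols every ground term is a constant, so there are exactly 2 ground terms at every depth bound.
N_0 = 2
N_1 = 2
So |H| = 2.
Each predicate of arity r yields |H|^r ground atoms (one per choice of an r-tuple from H):
  Reach: 2;  Path: 2^3 = 8
Total ground atoms: 2 + 8 = 10.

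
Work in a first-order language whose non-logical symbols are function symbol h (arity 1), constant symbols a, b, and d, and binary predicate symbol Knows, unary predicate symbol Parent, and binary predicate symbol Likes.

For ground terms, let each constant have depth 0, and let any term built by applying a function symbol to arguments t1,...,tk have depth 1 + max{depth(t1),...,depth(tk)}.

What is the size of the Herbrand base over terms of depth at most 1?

First count ground terms of depth ≤ 1.
Write N_k for the number of ground terms of depth ≤ k. A term of depth ≤ k is either a constant or a function symbol applied to arguments of depth ≤ k−1, so N_k = 3 + N_{k-1}.
N_0 = 3
N_1 = 3 + 3 = 6
Explicitly: a, b, d, h(a), h(b), h(d).
So |H| = 6.
For each predicate symbol, the number of ground atoms is |H| raised to its arity; summing:
  Knows: 6^2 = 36;  Parent: 6;  Likes: 6^2 = 36
Total ground atoms: 36 + 6 + 36 = 78.

78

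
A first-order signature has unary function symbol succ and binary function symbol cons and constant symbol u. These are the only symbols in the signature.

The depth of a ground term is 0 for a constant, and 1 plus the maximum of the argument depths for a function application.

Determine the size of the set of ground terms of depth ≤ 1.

3

Write N_k for the number of ground terms of depth ≤ k. A term of depth ≤ k is either a constant or a function symbol applied to arguments of depth ≤ k−1, so N_k = 1 + N_{k-1} + N_{k-1}^2.
N_0 = 1
N_1 = 1 + 1 + 1^2 = 3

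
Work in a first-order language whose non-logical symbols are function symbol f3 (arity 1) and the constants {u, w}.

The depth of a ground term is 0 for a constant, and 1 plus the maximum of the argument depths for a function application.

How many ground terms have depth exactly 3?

2

Count level by level. With function symbols f3/1, the terms of depth ≤ k are the 2 constants together with each function applied to depth-≤(k−1) tuples, so N_k = 2 + N_{k-1}.
N_0 = 2
N_1 = 2 + 2 = 4
N_2 = 2 + 4 = 6
N_3 = 2 + 6 = 8
Terms of depth exactly 3: N_3 − N_2 = 8 − 6 = 2.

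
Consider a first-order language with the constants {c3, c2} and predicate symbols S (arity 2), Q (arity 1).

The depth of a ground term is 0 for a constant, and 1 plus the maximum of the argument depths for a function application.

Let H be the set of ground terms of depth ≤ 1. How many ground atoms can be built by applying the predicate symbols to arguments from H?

First count ground terms of depth ≤ 1.
With no function symbols every ground term is a constant, so there are exactly 2 ground terms at every depth bound.
N_0 = 2
N_1 = 2
Explicitly: c3, c2.
So |H| = 2.
For each predicate symbol, the number of ground atoms is |H| raised to its arity; summing:
  S: 2^2 = 4;  Q: 2
Total ground atoms: 4 + 2 = 6.

6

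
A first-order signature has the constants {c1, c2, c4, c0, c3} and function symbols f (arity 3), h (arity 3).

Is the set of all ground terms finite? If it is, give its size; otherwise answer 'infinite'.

The signature has at least one function symbol (f, arity 3) and at least one constant (c1).
Iterating f gives infinitely many distinct ground terms: c1, f(c1, c1, c1), f(f(c1, c1, c1), f(c1, c1, c1), f(c1, c1, c1)), ...
So the Herbrand universe is infinite.

infinite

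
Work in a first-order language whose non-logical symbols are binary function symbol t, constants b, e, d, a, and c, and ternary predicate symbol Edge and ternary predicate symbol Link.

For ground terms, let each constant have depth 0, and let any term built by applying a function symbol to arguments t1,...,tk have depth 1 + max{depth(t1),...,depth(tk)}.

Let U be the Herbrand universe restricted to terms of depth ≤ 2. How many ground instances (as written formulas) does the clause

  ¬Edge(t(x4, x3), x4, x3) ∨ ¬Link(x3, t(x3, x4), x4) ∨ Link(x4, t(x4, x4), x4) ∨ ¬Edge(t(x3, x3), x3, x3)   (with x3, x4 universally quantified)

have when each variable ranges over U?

819025

Ground terms of depth ≤ 2:
  Let N_k count ground terms of depth at most k. Each non-constant term of depth ≤ k is some function symbol applied to depth-≤(k−1) arguments, giving N_k = 5 + N_{k-1}^2.
  N_0 = 5
  N_1 = 5 + 5^2 = 30
  N_2 = 5 + 30^2 = 905
So there are 905 ground terms available for substitution.
The body mentions every one of the 2 quantified variables; since ground terms form a free algebra, no two substitutions collapse to the same formula.
Number of ground instances = 905^2 = 819025.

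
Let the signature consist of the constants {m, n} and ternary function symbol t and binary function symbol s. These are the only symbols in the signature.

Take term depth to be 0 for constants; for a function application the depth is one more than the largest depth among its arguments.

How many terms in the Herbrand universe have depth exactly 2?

Count level by level. With function symbols t/3, s/2, the terms of depth ≤ k are the 2 constants together with each function applied to depth-≤(k−1) tuples, so N_k = 2 + N_{k-1}^3 + N_{k-1}^2.
N_0 = 2
N_1 = 2 + 2^3 + 2^2 = 14
N_2 = 2 + 14^3 + 14^2 = 2942
Terms of depth exactly 2: N_2 − N_1 = 2942 − 14 = 2928.

2928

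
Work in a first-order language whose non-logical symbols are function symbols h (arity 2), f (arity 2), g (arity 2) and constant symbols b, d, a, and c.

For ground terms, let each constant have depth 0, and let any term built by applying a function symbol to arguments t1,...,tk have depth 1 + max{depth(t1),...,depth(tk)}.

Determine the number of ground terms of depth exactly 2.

8064

Let N_k = |{terms of depth ≤ k}|. Then N_0 = 4 and N_k = 4 + N_{k-1}^2 + N_{k-1}^2 + N_{k-1}^2 for k ≥ 1 (one summand per function symbol, arity giving the exponent).
N_0 = 4
N_1 = 4 + 4^2 + 4^2 + 4^2 = 52
N_2 = 4 + 52^2 + 52^2 + 52^2 = 8116
Terms of depth exactly 2: N_2 − N_1 = 8116 − 52 = 8064.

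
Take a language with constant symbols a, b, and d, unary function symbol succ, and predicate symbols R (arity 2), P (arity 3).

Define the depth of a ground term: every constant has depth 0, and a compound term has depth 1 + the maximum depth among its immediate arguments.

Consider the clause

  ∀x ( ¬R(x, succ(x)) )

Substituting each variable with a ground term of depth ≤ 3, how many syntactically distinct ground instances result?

12

Ground terms of depth ≤ 3:
  Write N_k for the number of ground terms of depth ≤ k. A term of depth ≤ k is either a constant or a function symbol applied to arguments of depth ≤ k−1, so N_k = 3 + N_{k-1}.
  N_0 = 3
  N_1 = 3 + 3 = 6
  N_2 = 3 + 6 = 9
  N_3 = 3 + 9 = 12
  Explicitly: a, b, d, succ(a), succ(b), succ(d), succ(succ(a)), succ(succ(b)), succ(succ(d)), succ(succ(succ(a))), succ(succ(succ(b))), succ(succ(succ(d))).
So there are 12 ground terms available for substitution.
The variable x ranges independently over the available ground terms, and distinct assignments produce distinct instances.
Number of ground instances = 12.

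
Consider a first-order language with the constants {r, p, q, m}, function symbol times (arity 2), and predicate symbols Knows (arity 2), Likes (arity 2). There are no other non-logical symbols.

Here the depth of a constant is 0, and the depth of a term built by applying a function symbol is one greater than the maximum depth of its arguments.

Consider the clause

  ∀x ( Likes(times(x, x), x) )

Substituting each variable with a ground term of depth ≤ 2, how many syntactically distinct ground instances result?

Ground terms of depth ≤ 2:
  If N_k denotes the number of depth-≤k ground terms, the 4 constants give N_0 = 4, and each function symbol of arity r contributes N_{k-1}^r new terms at level k: N_k = 4 + N_{k-1}^2.
  N_0 = 4
  N_1 = 4 + 4^2 = 20
  N_2 = 4 + 20^2 = 404
So there are 404 ground terms available for substitution.
The clause has 1 distinct variable (x), which appears in the body. In the free term algebra distinct substitutions yield syntactically distinct ground instances.
Number of ground instances = 404.

404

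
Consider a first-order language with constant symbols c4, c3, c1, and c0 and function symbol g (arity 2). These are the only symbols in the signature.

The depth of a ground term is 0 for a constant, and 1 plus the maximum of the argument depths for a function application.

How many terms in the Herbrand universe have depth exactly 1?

16

Write N_k for the number of ground terms of depth ≤ k. A term of depth ≤ k is either a constant or a function symbol applied to arguments of depth ≤ k−1, so N_k = 4 + N_{k-1}^2.
N_0 = 4
N_1 = 4 + 4^2 = 20
Terms of depth exactly 1: N_1 − N_0 = 20 − 4 = 16.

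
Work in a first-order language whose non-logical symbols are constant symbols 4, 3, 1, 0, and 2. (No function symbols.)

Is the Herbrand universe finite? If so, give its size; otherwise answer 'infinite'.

5

There are no function symbols, so every ground term is one of the 5 constants.
The Herbrand universe is {4, 3, 1, 0, 2}, which is finite with 5 elements.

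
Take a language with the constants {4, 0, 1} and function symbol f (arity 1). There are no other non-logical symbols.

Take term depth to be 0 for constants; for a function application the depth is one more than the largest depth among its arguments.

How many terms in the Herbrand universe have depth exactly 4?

3

If N_k denotes the number of depth-≤k ground terms, the 3 constants give N_0 = 3, and each function symbol of arity r contributes N_{k-1}^r new terms at level k: N_k = 3 + N_{k-1}.
N_0 = 3
N_1 = 3 + 3 = 6
N_2 = 3 + 6 = 9
N_3 = 3 + 9 = 12
N_4 = 3 + 12 = 15
Terms of depth exactly 4: N_4 − N_3 = 15 − 12 = 3.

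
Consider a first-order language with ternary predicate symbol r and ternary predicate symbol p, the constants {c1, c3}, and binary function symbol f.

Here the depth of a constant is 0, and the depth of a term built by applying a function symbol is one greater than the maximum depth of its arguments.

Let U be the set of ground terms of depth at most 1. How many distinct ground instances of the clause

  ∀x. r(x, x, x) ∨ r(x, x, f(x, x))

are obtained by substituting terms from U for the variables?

6

Ground terms of depth ≤ 1:
  Let N_k count ground terms of depth at most k. Each non-constant term of depth ≤ k is some function symbol applied to depth-≤(k−1) arguments, giving N_k = 2 + N_{k-1}^2.
  N_0 = 2
  N_1 = 2 + 2^2 = 6
  Explicitly: c1, c3, f(c1, c1), f(c1, c3), f(c3, c1), f(c3, c3).
So there are 6 ground terms available for substitution.
There is 1 variable to instantiate (x),  occurring in at least one literal, so different choices give different ground instances.
Number of ground instances = 6.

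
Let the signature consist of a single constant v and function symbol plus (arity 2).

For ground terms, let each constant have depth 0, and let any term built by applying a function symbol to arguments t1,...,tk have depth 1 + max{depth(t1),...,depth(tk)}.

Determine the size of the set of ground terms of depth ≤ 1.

Write N_k for the number of ground terms of depth ≤ k. A term of depth ≤ k is either a constant or a function symbol applied to arguments of depth ≤ k−1, so N_k = 1 + N_{k-1}^2.
N_0 = 1
N_1 = 1 + 1^2 = 2
Explicitly: v, plus(v, v).

2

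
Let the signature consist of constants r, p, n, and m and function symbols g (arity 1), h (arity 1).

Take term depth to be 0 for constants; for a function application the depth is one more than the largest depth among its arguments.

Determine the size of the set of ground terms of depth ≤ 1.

Let N_k = |{terms of depth ≤ k}|. Then N_0 = 4 and N_k = 4 + N_{k-1} + N_{k-1} for k ≥ 1 (one summand per function symbol, arity giving the exponent).
N_0 = 4
N_1 = 4 + 4 + 4 = 12

12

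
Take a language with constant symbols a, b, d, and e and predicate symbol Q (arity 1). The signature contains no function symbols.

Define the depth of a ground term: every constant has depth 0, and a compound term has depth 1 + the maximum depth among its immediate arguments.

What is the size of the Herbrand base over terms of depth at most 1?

4

First count ground terms of depth ≤ 1.
With no function symbols every ground term is a constant, so there are exactly 4 ground terms at every depth bound.
N_0 = 4
N_1 = 4
So |H| = 4.
For each predicate symbol, the number of ground atoms is |H| raised to its arity; summing:
  Q: 4
Total ground atoms: 4.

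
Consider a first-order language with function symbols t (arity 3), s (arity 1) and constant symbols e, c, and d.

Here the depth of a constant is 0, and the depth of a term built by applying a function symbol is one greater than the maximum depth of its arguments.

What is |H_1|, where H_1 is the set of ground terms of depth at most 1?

Count level by level. With function symbols t/3, s/1, the terms of depth ≤ k are the 3 constants together with each function applied to depth-≤(k−1) tuples, so N_k = 3 + N_{k-1}^3 + N_{k-1}.
N_0 = 3
N_1 = 3 + 3^3 + 3 = 33

33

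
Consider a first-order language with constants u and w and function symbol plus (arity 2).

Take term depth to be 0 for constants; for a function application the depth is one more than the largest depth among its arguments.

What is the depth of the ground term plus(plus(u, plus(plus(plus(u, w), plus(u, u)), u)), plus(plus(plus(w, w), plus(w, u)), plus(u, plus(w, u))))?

depth(plus(u, w)) = 1 + max(0, 0) = 1
depth(plus(u, u)) = 1 + max(0, 0) = 1
depth(plus(plus(u, w), plus(u, u))) = 1 + max(1, 1) = 2
depth(plus(plus(plus(u, w), plus(u, u)), u)) = 1 + max(2, 0) = 3
depth(plus(u, plus(plus(plus(u, w), plus(u, u)), u))) = 1 + max(0, 3) = 4
depth(plus(w, w)) = 1 + max(0, 0) = 1
depth(plus(w, u)) = 1 + max(0, 0) = 1
depth(plus(plus(w, w), plus(w, u))) = 1 + max(1, 1) = 2
depth(plus(u, plus(w, u))) = 1 + max(0, 1) = 2
depth(plus(plus(plus(w, w), plus(w, u)), plus(u, plus(w, u)))) = 1 + max(2, 2) = 3
depth(plus(plus(u, plus(plus(plus(u, w), plus(u, u)), u)), plus(plus(plus(w, w), plus(w, u)), plus(u, plus(w, u))))) = 1 + max(4, 3) = 5

5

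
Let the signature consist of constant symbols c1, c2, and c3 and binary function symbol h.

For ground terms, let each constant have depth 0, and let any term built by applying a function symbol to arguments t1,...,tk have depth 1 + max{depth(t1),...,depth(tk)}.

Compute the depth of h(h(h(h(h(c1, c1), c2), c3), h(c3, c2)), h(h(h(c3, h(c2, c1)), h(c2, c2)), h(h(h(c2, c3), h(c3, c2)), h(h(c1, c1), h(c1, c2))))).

depth(h(c1, c1)) = 1 + max(0, 0) = 1
depth(h(h(c1, c1), c2)) = 1 + max(1, 0) = 2
depth(h(h(h(c1, c1), c2), c3)) = 1 + max(2, 0) = 3
depth(h(c3, c2)) = 1 + max(0, 0) = 1
depth(h(h(h(h(c1, c1), c2), c3), h(c3, c2))) = 1 + max(3, 1) = 4
depth(h(c2, c1)) = 1 + max(0, 0) = 1
depth(h(c3, h(c2, c1))) = 1 + max(0, 1) = 2
depth(h(c2, c2)) = 1 + max(0, 0) = 1
depth(h(h(c3, h(c2, c1)), h(c2, c2))) = 1 + max(2, 1) = 3
depth(h(c2, c3)) = 1 + max(0, 0) = 1
depth(h(h(c2, c3), h(c3, c2))) = 1 + max(1, 1) = 2
depth(h(c1, c2)) = 1 + max(0, 0) = 1
depth(h(h(c1, c1), h(c1, c2))) = 1 + max(1, 1) = 2
depth(h(h(h(c2, c3), h(c3, c2)), h(h(c1, c1), h(c1, c2)))) = 1 + max(2, 2) = 3
depth(h(h(h(c3, h(c2, c1)), h(c2, c2)), h(h(h(c2, c3), h(c3, c2)), h(h(c1, c1), h(c1, c2))))) = 1 + max(3, 3) = 4
depth(h(h(h(h(h(c1, c1), c2), c3), h(c3, c2)), h(h(h(c3, h(c2, c1)), h(c2, c2)), h(h(h(c2, c3), h(c3, c2)), h(h(c1, c1), h(c1, c2)))))) = 1 + max(4, 4) = 5

5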